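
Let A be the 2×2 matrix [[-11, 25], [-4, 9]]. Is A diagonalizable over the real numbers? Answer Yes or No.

No

Characteristic polynomial: p(t) = t^2 + 2t + 1 = (t + 1)^2.
t = -1 has algebraic multiplicity 2; rank(A + 1I) = 1, so geometric multiplicity = 1.
Geometric multiplicity < algebraic multiplicity, so A is not diagonalizable.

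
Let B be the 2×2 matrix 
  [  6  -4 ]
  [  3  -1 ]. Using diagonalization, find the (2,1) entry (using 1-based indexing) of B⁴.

Characteristic polynomial: r^2 - 5r + 6 = (r - 3)(r - 2), so the eigenvalues are 2, 3.
r=2: eigenvector (1, 1).
r=3: eigenvector (-4, -3).
P = [[1, -4], [1, -3]], D = diag(2, 3), P⁻¹ = [[-3, 4], [-1, 1]].
B⁴ = P·diag(16, 81)·P⁻¹ = [[276, -260], [195, -179]].
The requested entry is 195.

195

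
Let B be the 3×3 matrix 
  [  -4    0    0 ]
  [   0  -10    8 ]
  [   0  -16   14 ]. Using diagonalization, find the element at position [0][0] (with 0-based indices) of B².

Characteristic polynomial: λ^3 - 28λ - 48 = (λ - 6)(λ + 2)(λ + 4), so the eigenvalues are -4, -2, 6.
λ=-4: eigenvector (1, 0, 0).
λ=-2: eigenvector (0, 1, 1).
λ=6: eigenvector (0, 1, 2).
P = [[1, 0, 0], [0, 1, 1], [0, 1, 2]], D = diag(-4, -2, 6), P⁻¹ = [[1, 0, 0], [0, 2, -1], [0, -1, 1]].
B² = P·diag(16, 4, 36)·P⁻¹ = [[16, 0, 0], [0, -28, 32], [0, -64, 68]].
The requested entry is 16.

16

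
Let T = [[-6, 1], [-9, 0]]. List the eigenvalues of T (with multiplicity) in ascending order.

Characteristic polynomial: p(λ) = λ^2 + 6λ + 9 = (λ + 3)^2.
Roots (with multiplicity): -3, -3.

-3, -3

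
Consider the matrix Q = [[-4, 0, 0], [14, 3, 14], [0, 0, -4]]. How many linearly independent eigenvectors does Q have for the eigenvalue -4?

Q + 4I = [[0, 0, 0], [14, 7, 14], [0, 0, 0]].
This matrix has rank 1, so its null space has dimension 3 − 1 = 2.

2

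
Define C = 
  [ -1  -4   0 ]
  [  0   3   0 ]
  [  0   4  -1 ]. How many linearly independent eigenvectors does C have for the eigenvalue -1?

2

C + 1I = [[0, -4, 0], [0, 4, 0], [0, 4, 0]].
This matrix has rank 1, so its null space has dimension 3 − 1 = 2.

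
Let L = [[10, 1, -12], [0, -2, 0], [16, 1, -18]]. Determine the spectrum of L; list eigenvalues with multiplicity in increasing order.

Characteristic polynomial: p(λ) = λ^3 + 10λ^2 + 28λ + 24 = (λ + 2)^2(λ + 6).
Roots (with multiplicity): -6, -2, -2.

-6, -2, -2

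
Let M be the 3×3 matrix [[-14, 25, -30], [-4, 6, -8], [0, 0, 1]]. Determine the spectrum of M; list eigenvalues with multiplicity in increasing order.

-4, -4, 1

Characteristic polynomial: p(λ) = λ^3 + 7λ^2 + 8λ - 16 = (λ - 1)(λ + 4)^2.
Roots (with multiplicity): -4, -4, 1.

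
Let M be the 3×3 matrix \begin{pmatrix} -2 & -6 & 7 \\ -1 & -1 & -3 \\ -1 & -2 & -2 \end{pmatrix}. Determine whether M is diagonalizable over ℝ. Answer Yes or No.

No

Characteristic polynomial: p(μ) = μ^3 + 5μ^2 + 3μ - 9 = (μ - 1)(μ + 3)^2.
μ = -3 has algebraic multiplicity 2; rank(M + 3I) = 2, so geometric multiplicity = 1.
Geometric multiplicity < algebraic multiplicity, so M is not diagonalizable.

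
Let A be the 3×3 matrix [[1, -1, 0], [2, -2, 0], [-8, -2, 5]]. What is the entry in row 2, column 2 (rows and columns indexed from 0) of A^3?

125

Characteristic polynomial: t^3 - 4t^2 - 5t = t(t - 5)(t + 1), so the eigenvalues are -1, 0, 5.
t=-1: eigenvector (-1, -2, -2).
t=5: eigenvector (0, 0, 1).
t=0: eigenvector (1, 1, 2).
P = [[-1, 0, 1], [-2, 0, 1], [-2, 1, 2]], D = diag(-1, 5, 0), P⁻¹ = [[1, -1, 0], [-2, 0, 1], [2, -1, 0]].
A³ = P·diag(-1, 125, 0)·P⁻¹ = [[1, -1, 0], [2, -2, 0], [-248, -2, 125]].
The requested entry is 125.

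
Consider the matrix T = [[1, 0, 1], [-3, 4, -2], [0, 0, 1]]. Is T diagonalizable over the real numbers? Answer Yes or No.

No

Characteristic polynomial: p(s) = s^3 - 6s^2 + 9s - 4 = (s - 4)(s - 1)^2.
s = 1 has algebraic multiplicity 2; rank(T − 1I) = 2, so geometric multiplicity = 1.
Geometric multiplicity < algebraic multiplicity, so T is not diagonalizable.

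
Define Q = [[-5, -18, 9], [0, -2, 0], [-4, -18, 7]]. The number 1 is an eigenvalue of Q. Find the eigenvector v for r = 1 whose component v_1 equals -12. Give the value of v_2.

Q − 1I = [[-6, -18, 9], [0, -3, 0], [-4, -18, 6]].
Solving (Q − 1I)v = 0 gives the eigenspace spanned by (-12, 0, -8).
With v_1 = -12, v = (-12, 0, -8), so v_2 = 0.

0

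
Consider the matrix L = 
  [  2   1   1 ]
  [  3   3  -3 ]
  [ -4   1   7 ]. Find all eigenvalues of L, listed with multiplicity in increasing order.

Characteristic polynomial: p(μ) = μ^3 - 12μ^2 + 45μ - 54 = (μ - 6)(μ - 3)^2.
Roots (with multiplicity): 3, 3, 6.

3, 3, 6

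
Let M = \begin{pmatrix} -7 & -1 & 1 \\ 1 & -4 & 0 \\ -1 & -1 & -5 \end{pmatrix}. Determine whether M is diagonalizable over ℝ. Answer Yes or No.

No

Characteristic polynomial: p(μ) = μ^3 + 16μ^2 + 85μ + 150 = (μ + 5)^2(μ + 6).
μ = -5 has algebraic multiplicity 2; rank(M + 5I) = 2, so geometric multiplicity = 1.
Geometric multiplicity < algebraic multiplicity, so M is not diagonalizable.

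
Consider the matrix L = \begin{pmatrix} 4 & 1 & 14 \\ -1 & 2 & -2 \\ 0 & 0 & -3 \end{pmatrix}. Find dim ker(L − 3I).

L − 3I = [[1, 1, 14], [-1, -1, -2], [0, 0, -6]].
This matrix has rank 2, so its null space has dimension 3 − 2 = 1.

1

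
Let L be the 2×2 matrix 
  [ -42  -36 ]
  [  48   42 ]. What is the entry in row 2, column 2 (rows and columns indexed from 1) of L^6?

Characteristic polynomial: λ^2 - 36 = (λ - 6)(λ + 6), so the eigenvalues are -6, 6.
λ=6: eigenvector (-3, 4).
λ=-6: eigenvector (1, -1).
P = [[-3, 1], [4, -1]], D = diag(6, -6), P⁻¹ = [[1, 1], [4, 3]].
L⁶ = P·diag(46656, 46656)·P⁻¹ = [[46656, 0], [0, 46656]].
The requested entry is 46656.

46656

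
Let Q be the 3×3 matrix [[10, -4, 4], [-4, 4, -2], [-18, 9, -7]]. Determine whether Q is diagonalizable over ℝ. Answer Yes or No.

Yes

Characteristic polynomial: p(s) = s^3 - 7s^2 + 16s - 12 = (s - 3)(s - 2)^2.
s = 2 has algebraic multiplicity 2; rank(Q − 2I) = 1, so geometric multiplicity = 2.
Every eigenvalue has geometric = algebraic multiplicity, so Q is diagonalizable.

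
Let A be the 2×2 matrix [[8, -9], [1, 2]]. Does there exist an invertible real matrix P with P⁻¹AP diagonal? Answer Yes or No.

No

Characteristic polynomial: p(r) = r^2 - 10r + 25 = (r - 5)^2.
r = 5 has algebraic multiplicity 2; rank(A − 5I) = 1, so geometric multiplicity = 1.
Geometric multiplicity < algebraic multiplicity, so A is not diagonalizable.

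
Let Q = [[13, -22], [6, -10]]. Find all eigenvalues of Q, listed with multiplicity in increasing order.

Characteristic polynomial: p(r) = r^2 - 3r + 2 = (r - 2)(r - 1).
Roots (with multiplicity): 1, 2.

1, 2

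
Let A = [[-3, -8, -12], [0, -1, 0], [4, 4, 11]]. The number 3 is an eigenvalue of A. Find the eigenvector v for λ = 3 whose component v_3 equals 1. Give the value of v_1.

A − 3I = [[-6, -8, -12], [0, -4, 0], [4, 4, 8]].
Solving (A − 3I)v = 0 gives the eigenspace spanned by (-2, 0, 1).
With v_3 = 1, v = (-2, 0, 1), so v_1 = -2.

-2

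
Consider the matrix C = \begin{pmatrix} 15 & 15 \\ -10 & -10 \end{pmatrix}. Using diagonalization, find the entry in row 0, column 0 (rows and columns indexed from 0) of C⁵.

9375

Characteristic polynomial: λ^2 - 5λ = λ(λ - 5), so the eigenvalues are 0, 5.
λ=0: eigenvector (1, -1).
λ=5: eigenvector (3, -2).
P = [[1, 3], [-1, -2]], D = diag(0, 5), P⁻¹ = [[-2, -3], [1, 1]].
C⁵ = P·diag(0, 3125)·P⁻¹ = [[9375, 9375], [-6250, -6250]].
The requested entry is 9375.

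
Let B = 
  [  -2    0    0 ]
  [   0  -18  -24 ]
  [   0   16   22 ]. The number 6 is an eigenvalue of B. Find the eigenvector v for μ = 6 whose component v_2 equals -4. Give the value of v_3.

4

B − 6I = [[-8, 0, 0], [0, -24, -24], [0, 16, 16]].
Solving (B − 6I)v = 0 gives the eigenspace spanned by (0, -4, 4).
With v_2 = -4, v = (0, -4, 4), so v_3 = 4.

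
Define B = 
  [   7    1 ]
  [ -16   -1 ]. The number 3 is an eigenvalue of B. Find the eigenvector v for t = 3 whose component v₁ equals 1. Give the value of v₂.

B − 3I = [[4, 1], [-16, -4]].
Solving (B − 3I)v = 0 gives the eigenspace spanned by (1, -4).
With v₁ = 1, v = (1, -4), so v₂ = -4.

-4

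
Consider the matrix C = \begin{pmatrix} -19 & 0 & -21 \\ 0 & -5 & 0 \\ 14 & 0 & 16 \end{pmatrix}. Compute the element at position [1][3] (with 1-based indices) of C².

63

Characteristic polynomial: t^3 + 8t^2 + 5t - 50 = (t - 2)(t + 5)^2, so the eigenvalues are -5, -5, 2.
t=-5: eigenvector (3, 0, -2).
t=-5: eigenvector (0, 1, 0).
t=2: eigenvector (-1, 0, 1).
P = [[3, 0, -1], [0, 1, 0], [-2, 0, 1]], D = diag(-5, -5, 2), P⁻¹ = [[1, 0, 1], [0, 1, 0], [2, 0, 3]].
C² = P·diag(25, 25, 4)·P⁻¹ = [[67, 0, 63], [0, 25, 0], [-42, 0, -38]].
The requested entry is 63.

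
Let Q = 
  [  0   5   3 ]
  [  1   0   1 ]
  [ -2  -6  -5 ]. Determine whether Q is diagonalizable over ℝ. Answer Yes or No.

Characteristic polynomial: p(r) = r^3 + 5r^2 + 7r + 3 = (r + 1)^2(r + 3).
r = -1 has algebraic multiplicity 2; rank(Q + 1I) = 2, so geometric multiplicity = 1.
Geometric multiplicity < algebraic multiplicity, so Q is not diagonalizable.

No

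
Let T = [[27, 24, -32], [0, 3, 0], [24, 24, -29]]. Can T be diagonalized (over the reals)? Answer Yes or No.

Yes

Characteristic polynomial: p(r) = r^3 - r^2 - 21r + 45 = (r - 3)^2(r + 5).
r = 3 has algebraic multiplicity 2; rank(T − 3I) = 1, so geometric multiplicity = 2.
Every eigenvalue has geometric = algebraic multiplicity, so T is diagonalizable.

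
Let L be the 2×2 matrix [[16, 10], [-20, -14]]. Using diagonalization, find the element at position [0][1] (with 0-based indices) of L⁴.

Characteristic polynomial: μ^2 - 2μ - 24 = (μ - 6)(μ + 4), so the eigenvalues are -4, 6.
μ=6: eigenvector (1, -1).
μ=-4: eigenvector (-1, 2).
P = [[1, -1], [-1, 2]], D = diag(6, -4), P⁻¹ = [[2, 1], [1, 1]].
L⁴ = P·diag(1296, 256)·P⁻¹ = [[2336, 1040], [-2080, -784]].
The requested entry is 1040.

1040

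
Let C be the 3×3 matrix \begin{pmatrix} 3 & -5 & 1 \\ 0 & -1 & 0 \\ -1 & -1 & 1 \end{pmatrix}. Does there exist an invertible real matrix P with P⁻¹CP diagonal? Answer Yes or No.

No

Characteristic polynomial: p(r) = r^3 - 3r^2 + 4 = (r - 2)^2(r + 1).
r = 2 has algebraic multiplicity 2; rank(C − 2I) = 2, so geometric multiplicity = 1.
Geometric multiplicity < algebraic multiplicity, so C is not diagonalizable.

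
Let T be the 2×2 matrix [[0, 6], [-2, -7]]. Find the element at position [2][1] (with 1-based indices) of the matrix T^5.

-1562

Characteristic polynomial: λ^2 + 7λ + 12 = (λ + 3)(λ + 4), so the eigenvalues are -4, -3.
λ=-4: eigenvector (3, -2).
λ=-3: eigenvector (2, -1).
P = [[3, 2], [-2, -1]], D = diag(-4, -3), P⁻¹ = [[-1, -2], [2, 3]].
T⁵ = P·diag(-1024, -243)·P⁻¹ = [[2100, 4686], [-1562, -3367]].
The requested entry is -1562.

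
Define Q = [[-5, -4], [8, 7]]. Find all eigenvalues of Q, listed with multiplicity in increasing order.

-1, 3

Characteristic polynomial: p(μ) = μ^2 - 2μ - 3 = (μ - 3)(μ + 1).
Roots (with multiplicity): -1, 3.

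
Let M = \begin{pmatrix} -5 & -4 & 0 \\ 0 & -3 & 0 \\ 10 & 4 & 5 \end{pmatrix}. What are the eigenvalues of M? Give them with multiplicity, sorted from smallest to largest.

Characteristic polynomial: p(λ) = λ^3 + 3λ^2 - 25λ - 75 = (λ - 5)(λ + 3)(λ + 5).
Roots (with multiplicity): -5, -3, 5.

-5, -3, 5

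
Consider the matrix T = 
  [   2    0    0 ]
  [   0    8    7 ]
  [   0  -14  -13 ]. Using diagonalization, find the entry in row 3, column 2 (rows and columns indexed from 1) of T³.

Characteristic polynomial: r^3 + 3r^2 - 16r + 12 = (r - 2)(r - 1)(r + 6), so the eigenvalues are -6, 1, 2.
r=2: eigenvector (1, 0, 0).
r=-6: eigenvector (0, -1, 2).
r=1: eigenvector (0, 1, -1).
P = [[1, 0, 0], [0, -1, 1], [0, 2, -1]], D = diag(2, -6, 1), P⁻¹ = [[1, 0, 0], [0, 1, 1], [0, 2, 1]].
T³ = P·diag(8, -216, 1)·P⁻¹ = [[8, 0, 0], [0, 218, 217], [0, -434, -433]].
The requested entry is -434.

-434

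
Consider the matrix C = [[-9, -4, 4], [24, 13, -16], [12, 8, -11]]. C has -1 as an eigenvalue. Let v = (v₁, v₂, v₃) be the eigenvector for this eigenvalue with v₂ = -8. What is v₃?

-4

C + 1I = [[-8, -4, 4], [24, 14, -16], [12, 8, -10]].
Solving (C + 1I)v = 0 gives the eigenspace spanned by (2, -8, -4).
With v₂ = -8, v = (2, -8, -4), so v₃ = -4.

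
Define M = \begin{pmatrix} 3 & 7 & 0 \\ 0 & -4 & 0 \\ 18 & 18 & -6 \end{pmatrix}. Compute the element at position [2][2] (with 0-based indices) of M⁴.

Characteristic polynomial: λ^3 + 7λ^2 - 6λ - 72 = (λ - 3)(λ + 4)(λ + 6), so the eigenvalues are -6, -4, 3.
λ=-4: eigenvector (1, -1, 0).
λ=3: eigenvector (1, 0, 2).
λ=-6: eigenvector (0, 0, 1).
P = [[1, 1, 0], [-1, 0, 0], [0, 2, 1]], D = diag(-4, 3, -6), P⁻¹ = [[0, -1, 0], [1, 1, 0], [-2, -2, 1]].
M⁴ = P·diag(256, 81, 1296)·P⁻¹ = [[81, -175, 0], [0, 256, 0], [-2430, -2430, 1296]].
The requested entry is 1296.

1296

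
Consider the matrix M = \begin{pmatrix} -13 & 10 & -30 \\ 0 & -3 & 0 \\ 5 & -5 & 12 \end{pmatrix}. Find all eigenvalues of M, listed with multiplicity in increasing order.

Characteristic polynomial: p(s) = s^3 + 4s^2 - 3s - 18 = (s - 2)(s + 3)^2.
Roots (with multiplicity): -3, -3, 2.

-3, -3, 2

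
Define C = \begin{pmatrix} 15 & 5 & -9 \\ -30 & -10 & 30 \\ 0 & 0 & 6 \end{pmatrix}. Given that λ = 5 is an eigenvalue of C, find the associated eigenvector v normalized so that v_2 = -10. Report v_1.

C − 5I = [[10, 5, -9], [-30, -15, 30], [0, 0, 1]].
Solving (C − 5I)v = 0 gives the eigenspace spanned by (5, -10, 0).
With v_2 = -10, v = (5, -10, 0), so v_1 = 5.

5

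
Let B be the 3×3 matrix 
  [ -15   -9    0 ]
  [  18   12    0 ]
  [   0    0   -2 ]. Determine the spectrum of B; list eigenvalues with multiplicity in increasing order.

-6, -2, 3

Characteristic polynomial: p(λ) = λ^3 + 5λ^2 - 12λ - 36 = (λ - 3)(λ + 2)(λ + 6).
Roots (with multiplicity): -6, -2, 3.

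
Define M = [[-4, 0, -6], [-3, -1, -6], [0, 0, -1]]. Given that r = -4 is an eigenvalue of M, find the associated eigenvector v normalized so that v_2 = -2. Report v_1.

-2

M + 4I = [[0, 0, -6], [-3, 3, -6], [0, 0, 3]].
Solving (M + 4I)v = 0 gives the eigenspace spanned by (-2, -2, 0).
With v_2 = -2, v = (-2, -2, 0), so v_1 = -2.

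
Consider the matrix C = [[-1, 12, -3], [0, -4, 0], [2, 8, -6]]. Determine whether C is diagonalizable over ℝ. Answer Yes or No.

Yes

Characteristic polynomial: p(r) = r^3 + 11r^2 + 40r + 48 = (r + 3)(r + 4)^2.
r = -4 has algebraic multiplicity 2; rank(C + 4I) = 1, so geometric multiplicity = 2.
Every eigenvalue has geometric = algebraic multiplicity, so C is diagonalizable.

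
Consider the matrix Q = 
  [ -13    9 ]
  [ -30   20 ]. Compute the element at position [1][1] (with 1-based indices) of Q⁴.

-3029

Characteristic polynomial: s^2 - 7s + 10 = (s - 5)(s - 2), so the eigenvalues are 2, 5.
s=2: eigenvector (-3, -5).
s=5: eigenvector (1, 2).
P = [[-3, 1], [-5, 2]], D = diag(2, 5), P⁻¹ = [[-2, 1], [-5, 3]].
Q⁴ = P·diag(16, 625)·P⁻¹ = [[-3029, 1827], [-6090, 3670]].
The requested entry is -3029.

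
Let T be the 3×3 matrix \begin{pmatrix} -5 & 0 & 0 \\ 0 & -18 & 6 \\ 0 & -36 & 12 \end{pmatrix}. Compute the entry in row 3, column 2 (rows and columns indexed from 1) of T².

216

Characteristic polynomial: μ^3 + 11μ^2 + 30μ = μ(μ + 5)(μ + 6), so the eigenvalues are -6, -5, 0.
μ=0: eigenvector (0, 1, 3).
μ=-6: eigenvector (0, 1, 2).
μ=-5: eigenvector (1, 0, 0).
P = [[0, 0, 1], [1, 1, 0], [3, 2, 0]], D = diag(0, -6, -5), P⁻¹ = [[0, -2, 1], [0, 3, -1], [1, 0, 0]].
T² = P·diag(0, 36, 25)·P⁻¹ = [[25, 0, 0], [0, 108, -36], [0, 216, -72]].
The requested entry is 216.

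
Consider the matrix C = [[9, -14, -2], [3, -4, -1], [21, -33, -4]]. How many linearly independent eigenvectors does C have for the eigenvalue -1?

1

C + 1I = [[10, -14, -2], [3, -3, -1], [21, -33, -3]].
This matrix has rank 2, so its null space has dimension 3 − 2 = 1.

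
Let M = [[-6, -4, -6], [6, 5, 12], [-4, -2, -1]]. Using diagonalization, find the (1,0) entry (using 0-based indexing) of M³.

Characteristic polynomial: r^3 + 2r^2 - 5r - 6 = (r - 2)(r + 1)(r + 3), so the eigenvalues are -3, -1, 2.
r=2: eigenvector (1, -2, 0).
r=-3: eigenvector (2, -3, 1).
r=-1: eigenvector (2, -4, 1).
P = [[1, 2, 2], [-2, -3, -4], [0, 1, 1]], D = diag(2, -3, -1), P⁻¹ = [[1, 0, -2], [2, 1, 0], [-2, -1, 1]].
M³ = P·diag(8, -27, -1)·P⁻¹ = [[-96, -52, -18], [138, 77, 36], [-52, -26, -1]].
The requested entry is 138.

138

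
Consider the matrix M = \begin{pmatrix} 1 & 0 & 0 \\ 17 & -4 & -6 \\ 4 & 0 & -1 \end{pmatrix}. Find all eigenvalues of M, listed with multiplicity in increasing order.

Characteristic polynomial: p(r) = r^3 + 4r^2 - r - 4 = (r - 1)(r + 1)(r + 4).
Roots (with multiplicity): -4, -1, 1.

-4, -1, 1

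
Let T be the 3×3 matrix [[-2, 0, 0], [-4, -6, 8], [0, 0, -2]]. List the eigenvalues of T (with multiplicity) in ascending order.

-6, -2, -2

Characteristic polynomial: p(r) = r^3 + 10r^2 + 28r + 24 = (r + 2)^2(r + 6).
Roots (with multiplicity): -6, -2, -2.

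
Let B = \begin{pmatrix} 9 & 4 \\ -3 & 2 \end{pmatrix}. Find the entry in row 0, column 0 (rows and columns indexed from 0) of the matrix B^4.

Characteristic polynomial: λ^2 - 11λ + 30 = (λ - 6)(λ - 5), so the eigenvalues are 5, 6.
λ=5: eigenvector (-1, 1).
λ=6: eigenvector (-4, 3).
P = [[-1, -4], [1, 3]], D = diag(5, 6), P⁻¹ = [[3, 4], [-1, -1]].
B⁴ = P·diag(625, 1296)·P⁻¹ = [[3309, 2684], [-2013, -1388]].
The requested entry is 3309.

3309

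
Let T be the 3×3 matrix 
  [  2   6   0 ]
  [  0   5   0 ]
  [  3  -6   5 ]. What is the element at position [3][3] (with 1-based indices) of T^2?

25

Characteristic polynomial: μ^3 - 12μ^2 + 45μ - 50 = (μ - 5)^2(μ - 2), so the eigenvalues are 2, 5, 5.
μ=5: eigenvector (2, 1, -2).
μ=2: eigenvector (1, 0, -1).
μ=5: eigenvector (0, 0, 1).
P = [[2, 1, 0], [1, 0, 0], [-2, -1, 1]], D = diag(5, 2, 5), P⁻¹ = [[0, 1, 0], [1, -2, 0], [1, 0, 1]].
T² = P·diag(25, 4, 25)·P⁻¹ = [[4, 42, 0], [0, 25, 0], [21, -42, 25]].
The requested entry is 25.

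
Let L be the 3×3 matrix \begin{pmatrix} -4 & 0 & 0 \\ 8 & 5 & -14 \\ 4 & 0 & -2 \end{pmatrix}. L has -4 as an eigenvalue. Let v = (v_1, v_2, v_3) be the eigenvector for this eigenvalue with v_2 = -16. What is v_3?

L + 4I = [[0, 0, 0], [8, 9, -14], [4, 0, 2]].
Solving (L + 4I)v = 0 gives the eigenspace spanned by (4, -16, -8).
With v_2 = -16, v = (4, -16, -8), so v_3 = -8.

-8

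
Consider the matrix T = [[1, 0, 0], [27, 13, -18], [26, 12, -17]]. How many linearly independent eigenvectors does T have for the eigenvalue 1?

1

T − 1I = [[0, 0, 0], [27, 12, -18], [26, 12, -18]].
This matrix has rank 2, so its null space has dimension 3 − 2 = 1.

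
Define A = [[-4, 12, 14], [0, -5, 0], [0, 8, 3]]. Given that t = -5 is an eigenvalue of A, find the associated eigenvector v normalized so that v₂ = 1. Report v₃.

-1

A + 5I = [[1, 12, 14], [0, 0, 0], [0, 8, 8]].
Solving (A + 5I)v = 0 gives the eigenspace spanned by (2, 1, -1).
With v₂ = 1, v = (2, 1, -1), so v₃ = -1.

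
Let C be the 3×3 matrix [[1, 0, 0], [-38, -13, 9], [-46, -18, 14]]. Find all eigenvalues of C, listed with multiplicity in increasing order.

-4, 1, 5

Characteristic polynomial: p(μ) = μ^3 - 2μ^2 - 19μ + 20 = (μ - 5)(μ - 1)(μ + 4).
Roots (with multiplicity): -4, 1, 5.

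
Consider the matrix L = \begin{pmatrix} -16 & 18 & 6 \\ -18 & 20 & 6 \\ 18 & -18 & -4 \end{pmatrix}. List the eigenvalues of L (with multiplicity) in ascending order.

-4, 2, 2

Characteristic polynomial: p(λ) = λ^3 - 12λ + 16 = (λ - 2)^2(λ + 4).
Roots (with multiplicity): -4, 2, 2.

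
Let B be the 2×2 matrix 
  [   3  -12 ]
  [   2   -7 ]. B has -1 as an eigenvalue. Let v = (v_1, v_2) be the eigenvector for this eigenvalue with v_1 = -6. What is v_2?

-2

B + 1I = [[4, -12], [2, -6]].
Solving (B + 1I)v = 0 gives the eigenspace spanned by (-6, -2).
With v_1 = -6, v = (-6, -2), so v_2 = -2.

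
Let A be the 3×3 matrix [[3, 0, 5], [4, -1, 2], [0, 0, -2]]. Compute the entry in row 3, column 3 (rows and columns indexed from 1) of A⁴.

16

Characteristic polynomial: μ^3 - 7μ - 6 = (μ - 3)(μ + 1)(μ + 2), so the eigenvalues are -2, -1, 3.
μ=3: eigenvector (1, 1, 0).
μ=-1: eigenvector (0, 1, 0).
μ=-2: eigenvector (-1, 2, 1).
P = [[1, 0, -1], [1, 1, 2], [0, 0, 1]], D = diag(3, -1, -2), P⁻¹ = [[1, 0, 1], [-1, 1, -3], [0, 0, 1]].
A⁴ = P·diag(81, 1, 16)·P⁻¹ = [[81, 0, 65], [80, 1, 110], [0, 0, 16]].
The requested entry is 16.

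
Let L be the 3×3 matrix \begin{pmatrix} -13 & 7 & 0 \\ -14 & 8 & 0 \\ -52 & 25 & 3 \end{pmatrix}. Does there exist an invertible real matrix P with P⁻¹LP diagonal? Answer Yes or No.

Characteristic polynomial: p(r) = r^3 + 2r^2 - 21r + 18 = (r - 3)(r - 1)(r + 6).
All 3 eigenvalues are distinct, so L is diagonalizable.

Yes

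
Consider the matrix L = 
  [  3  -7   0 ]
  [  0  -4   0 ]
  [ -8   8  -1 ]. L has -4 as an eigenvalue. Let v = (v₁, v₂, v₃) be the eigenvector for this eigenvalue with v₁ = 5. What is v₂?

5

L + 4I = [[7, -7, 0], [0, 0, 0], [-8, 8, 3]].
Solving (L + 4I)v = 0 gives the eigenspace spanned by (5, 5, 0).
With v₁ = 5, v = (5, 5, 0), so v₂ = 5.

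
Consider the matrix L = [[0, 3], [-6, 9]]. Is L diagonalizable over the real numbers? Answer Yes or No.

Characteristic polynomial: p(μ) = μ^2 - 9μ + 18 = (μ - 6)(μ - 3).
All 2 eigenvalues are distinct, so L is diagonalizable.

Yes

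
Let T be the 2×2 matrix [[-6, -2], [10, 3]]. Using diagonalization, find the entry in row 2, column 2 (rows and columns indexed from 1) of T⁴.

Characteristic polynomial: r^2 + 3r + 2 = (r + 1)(r + 2), so the eigenvalues are -2, -1.
r=-2: eigenvector (1, -2).
r=-1: eigenvector (2, -5).
P = [[1, 2], [-2, -5]], D = diag(-2, -1), P⁻¹ = [[5, 2], [-2, -1]].
T⁴ = P·diag(16, 1)·P⁻¹ = [[76, 30], [-150, -59]].
The requested entry is -59.

-59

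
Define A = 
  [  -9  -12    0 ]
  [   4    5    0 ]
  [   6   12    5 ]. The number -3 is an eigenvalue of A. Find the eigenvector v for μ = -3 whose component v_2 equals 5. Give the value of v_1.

-10

A + 3I = [[-6, -12, 0], [4, 8, 0], [6, 12, 8]].
Solving (A + 3I)v = 0 gives the eigenspace spanned by (-10, 5, 0).
With v_2 = 5, v = (-10, 5, 0), so v_1 = -10.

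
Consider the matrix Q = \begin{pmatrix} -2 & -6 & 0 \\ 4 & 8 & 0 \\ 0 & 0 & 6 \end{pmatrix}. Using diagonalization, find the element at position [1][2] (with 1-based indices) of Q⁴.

-720

Characteristic polynomial: s^3 - 12s^2 + 44s - 48 = (s - 6)(s - 4)(s - 2), so the eigenvalues are 2, 4, 6.
s=2: eigenvector (3, -2, 0).
s=4: eigenvector (-1, 1, 0).
s=6: eigenvector (0, 0, 1).
P = [[3, -1, 0], [-2, 1, 0], [0, 0, 1]], D = diag(2, 4, 6), P⁻¹ = [[1, 1, 0], [2, 3, 0], [0, 0, 1]].
Q⁴ = P·diag(16, 256, 1296)·P⁻¹ = [[-464, -720, 0], [480, 736, 0], [0, 0, 1296]].
The requested entry is -720.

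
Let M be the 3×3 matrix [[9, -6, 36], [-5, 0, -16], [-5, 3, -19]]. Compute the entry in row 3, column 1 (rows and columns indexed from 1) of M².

Characteristic polynomial: t^3 + 10t^2 + 27t + 18 = (t + 1)(t + 3)(t + 6), so the eigenvalues are -6, -3, -1.
t=-1: eigenvector (3, -1, -1).
t=-3: eigenvector (2, -2, -1).
t=-6: eigenvector (-2, 1, 1).
P = [[3, 2, -2], [-1, -2, 1], [-1, -1, 1]], D = diag(-1, -3, -6), P⁻¹ = [[1, 0, 2], [0, -1, 1], [1, -1, 4]].
M² = P·diag(1, 9, 36)·P⁻¹ = [[-69, 54, -264], [35, -18, 124], [35, -27, 133]].
The requested entry is 35.

35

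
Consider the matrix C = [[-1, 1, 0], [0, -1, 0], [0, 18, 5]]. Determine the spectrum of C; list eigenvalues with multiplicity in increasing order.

Characteristic polynomial: p(s) = s^3 - 3s^2 - 9s - 5 = (s - 5)(s + 1)^2.
Roots (with multiplicity): -1, -1, 5.

-1, -1, 5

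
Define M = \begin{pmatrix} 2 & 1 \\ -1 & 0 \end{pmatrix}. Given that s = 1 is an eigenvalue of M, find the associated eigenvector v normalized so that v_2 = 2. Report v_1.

M − 1I = [[1, 1], [-1, -1]].
Solving (M − 1I)v = 0 gives the eigenspace spanned by (-2, 2).
With v_2 = 2, v = (-2, 2), so v_1 = -2.

-2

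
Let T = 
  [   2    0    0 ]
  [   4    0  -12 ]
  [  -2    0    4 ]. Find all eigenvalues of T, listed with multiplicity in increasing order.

0, 2, 4

Characteristic polynomial: p(λ) = λ^3 - 6λ^2 + 8λ = λ(λ - 4)(λ - 2).
Roots (with multiplicity): 0, 2, 4.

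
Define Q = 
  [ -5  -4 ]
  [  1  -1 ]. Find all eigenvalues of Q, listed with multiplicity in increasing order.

Characteristic polynomial: p(r) = r^2 + 6r + 9 = (r + 3)^2.
Roots (with multiplicity): -3, -3.

-3, -3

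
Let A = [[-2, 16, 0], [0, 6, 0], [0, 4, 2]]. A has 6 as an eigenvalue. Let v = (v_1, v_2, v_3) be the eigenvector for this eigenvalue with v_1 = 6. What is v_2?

3

A − 6I = [[-8, 16, 0], [0, 0, 0], [0, 4, -4]].
Solving (A − 6I)v = 0 gives the eigenspace spanned by (6, 3, 3).
With v_1 = 6, v = (6, 3, 3), so v_2 = 3.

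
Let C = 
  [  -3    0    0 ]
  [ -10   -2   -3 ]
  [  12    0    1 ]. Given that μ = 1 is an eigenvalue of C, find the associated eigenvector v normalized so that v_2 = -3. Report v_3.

C − 1I = [[-4, 0, 0], [-10, -3, -3], [12, 0, 0]].
Solving (C − 1I)v = 0 gives the eigenspace spanned by (0, -3, 3).
With v_2 = -3, v = (0, -3, 3), so v_3 = 3.

3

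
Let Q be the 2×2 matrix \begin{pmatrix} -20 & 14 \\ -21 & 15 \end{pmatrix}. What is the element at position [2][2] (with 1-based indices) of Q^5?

15555

Characteristic polynomial: t^2 + 5t - 6 = (t - 1)(t + 6), so the eigenvalues are -6, 1.
t=1: eigenvector (2, 3).
t=-6: eigenvector (1, 1).
P = [[2, 1], [3, 1]], D = diag(1, -6), P⁻¹ = [[-1, 1], [3, -2]].
Q⁵ = P·diag(1, -7776)·P⁻¹ = [[-23330, 15554], [-23331, 15555]].
The requested entry is 15555.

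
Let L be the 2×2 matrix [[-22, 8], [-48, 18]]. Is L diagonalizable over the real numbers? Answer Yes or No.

Yes

Characteristic polynomial: p(μ) = μ^2 + 4μ - 12 = (μ - 2)(μ + 6).
All 2 eigenvalues are distinct, so L is diagonalizable.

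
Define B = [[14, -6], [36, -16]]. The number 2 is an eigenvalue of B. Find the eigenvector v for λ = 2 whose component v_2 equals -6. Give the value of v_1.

-3

B − 2I = [[12, -6], [36, -18]].
Solving (B − 2I)v = 0 gives the eigenspace spanned by (-3, -6).
With v_2 = -6, v = (-3, -6), so v_1 = -3.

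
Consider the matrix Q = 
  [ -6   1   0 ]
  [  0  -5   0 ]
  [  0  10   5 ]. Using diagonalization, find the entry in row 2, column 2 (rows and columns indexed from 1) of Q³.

-125

Characteristic polynomial: r^3 + 6r^2 - 25r - 150 = (r - 5)(r + 5)(r + 6), so the eigenvalues are -6, -5, 5.
r=-6: eigenvector (1, 0, 0).
r=-5: eigenvector (1, 1, -1).
r=5: eigenvector (0, 0, 1).
P = [[1, 1, 0], [0, 1, 0], [0, -1, 1]], D = diag(-6, -5, 5), P⁻¹ = [[1, -1, 0], [0, 1, 0], [0, 1, 1]].
Q³ = P·diag(-216, -125, 125)·P⁻¹ = [[-216, 91, 0], [0, -125, 0], [0, 250, 125]].
The requested entry is -125.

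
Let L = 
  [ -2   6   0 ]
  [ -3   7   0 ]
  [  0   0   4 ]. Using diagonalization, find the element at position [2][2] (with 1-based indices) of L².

31

Characteristic polynomial: s^3 - 9s^2 + 24s - 16 = (s - 4)^2(s - 1), so the eigenvalues are 1, 4, 4.
s=4: eigenvector (1, 1, 1).
s=1: eigenvector (-2, -1, 0).
s=4: eigenvector (-1, -1, -2).
P = [[1, -2, -1], [1, -1, -1], [1, 0, -2]], D = diag(4, 1, 4), P⁻¹ = [[-2, 4, -1], [-1, 1, 0], [-1, 2, -1]].
L² = P·diag(16, 1, 16)·P⁻¹ = [[-14, 30, 0], [-15, 31, 0], [0, 0, 16]].
The requested entry is 31.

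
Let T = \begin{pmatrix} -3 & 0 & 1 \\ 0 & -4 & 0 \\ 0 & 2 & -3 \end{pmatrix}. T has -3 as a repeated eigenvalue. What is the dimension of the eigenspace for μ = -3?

1

T + 3I = [[0, 0, 1], [0, -1, 0], [0, 2, 0]].
This matrix has rank 2, so its null space has dimension 3 − 2 = 1.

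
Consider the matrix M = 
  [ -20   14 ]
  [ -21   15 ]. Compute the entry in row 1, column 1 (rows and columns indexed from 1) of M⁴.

Characteristic polynomial: t^2 + 5t - 6 = (t - 1)(t + 6), so the eigenvalues are -6, 1.
t=-6: eigenvector (1, 1).
t=1: eigenvector (2, 3).
P = [[1, 2], [1, 3]], D = diag(-6, 1), P⁻¹ = [[3, -2], [-1, 1]].
M⁴ = P·diag(1296, 1)·P⁻¹ = [[3886, -2590], [3885, -2589]].
The requested entry is 3886.

3886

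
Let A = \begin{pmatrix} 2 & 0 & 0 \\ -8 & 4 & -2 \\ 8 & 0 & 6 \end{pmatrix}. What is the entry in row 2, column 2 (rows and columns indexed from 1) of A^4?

Characteristic polynomial: μ^3 - 12μ^2 + 44μ - 48 = (μ - 6)(μ - 4)(μ - 2), so the eigenvalues are 2, 4, 6.
μ=4: eigenvector (0, 1, 0).
μ=2: eigenvector (1, 2, -2).
μ=6: eigenvector (0, -1, 1).
P = [[0, 1, 0], [1, 2, -1], [0, -2, 1]], D = diag(4, 2, 6), P⁻¹ = [[0, 1, 1], [1, 0, 0], [2, 0, 1]].
A⁴ = P·diag(256, 16, 1296)·P⁻¹ = [[16, 0, 0], [-2560, 256, -1040], [2560, 0, 1296]].
The requested entry is 256.

256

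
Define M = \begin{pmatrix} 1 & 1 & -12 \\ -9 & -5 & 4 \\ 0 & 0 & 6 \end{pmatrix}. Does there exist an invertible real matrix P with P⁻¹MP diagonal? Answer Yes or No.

No

Characteristic polynomial: p(r) = r^3 - 2r^2 - 20r - 24 = (r - 6)(r + 2)^2.
r = -2 has algebraic multiplicity 2; rank(M + 2I) = 2, so geometric multiplicity = 1.
Geometric multiplicity < algebraic multiplicity, so M is not diagonalizable.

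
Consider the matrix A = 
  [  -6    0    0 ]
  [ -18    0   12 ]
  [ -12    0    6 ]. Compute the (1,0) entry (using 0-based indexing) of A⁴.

Characteristic polynomial: t^3 - 36t = t(t - 6)(t + 6), so the eigenvalues are -6, 0, 6.
t=-6: eigenvector (-1, -1, -1).
t=0: eigenvector (0, 1, 0).
t=6: eigenvector (0, -2, -1).
P = [[-1, 0, 0], [-1, 1, -2], [-1, 0, -1]], D = diag(-6, 0, 6), P⁻¹ = [[-1, 0, 0], [1, 1, -2], [1, 0, -1]].
A⁴ = P·diag(1296, 0, 1296)·P⁻¹ = [[1296, 0, 0], [-1296, 0, 2592], [0, 0, 1296]].
The requested entry is -1296.

-1296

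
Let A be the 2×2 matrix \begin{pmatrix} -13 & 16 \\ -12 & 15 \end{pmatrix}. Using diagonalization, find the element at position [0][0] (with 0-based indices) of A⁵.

-733

Characteristic polynomial: μ^2 - 2μ - 3 = (μ - 3)(μ + 1), so the eigenvalues are -1, 3.
μ=3: eigenvector (1, 1).
μ=-1: eigenvector (4, 3).
P = [[1, 4], [1, 3]], D = diag(3, -1), P⁻¹ = [[-3, 4], [1, -1]].
A⁵ = P·diag(243, -1)·P⁻¹ = [[-733, 976], [-732, 975]].
The requested entry is -733.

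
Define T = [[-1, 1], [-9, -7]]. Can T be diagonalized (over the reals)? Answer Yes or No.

No

Characteristic polynomial: p(s) = s^2 + 8s + 16 = (s + 4)^2.
s = -4 has algebraic multiplicity 2; rank(T + 4I) = 1, so geometric multiplicity = 1.
Geometric multiplicity < algebraic multiplicity, so T is not diagonalizable.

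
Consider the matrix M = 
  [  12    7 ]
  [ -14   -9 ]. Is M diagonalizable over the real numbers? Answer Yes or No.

Characteristic polynomial: p(μ) = μ^2 - 3μ - 10 = (μ - 5)(μ + 2).
All 2 eigenvalues are distinct, so M is diagonalizable.

Yes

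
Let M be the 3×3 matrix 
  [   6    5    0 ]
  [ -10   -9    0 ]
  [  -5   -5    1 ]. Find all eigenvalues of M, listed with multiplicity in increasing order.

Characteristic polynomial: p(μ) = μ^3 + 2μ^2 - 7μ + 4 = (μ - 1)^2(μ + 4).
Roots (with multiplicity): -4, 1, 1.

-4, 1, 1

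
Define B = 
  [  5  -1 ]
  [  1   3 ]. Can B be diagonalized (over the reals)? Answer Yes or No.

Characteristic polynomial: p(λ) = λ^2 - 8λ + 16 = (λ - 4)^2.
λ = 4 has algebraic multiplicity 2; rank(B − 4I) = 1, so geometric multiplicity = 1.
Geometric multiplicity < algebraic multiplicity, so B is not diagonalizable.

No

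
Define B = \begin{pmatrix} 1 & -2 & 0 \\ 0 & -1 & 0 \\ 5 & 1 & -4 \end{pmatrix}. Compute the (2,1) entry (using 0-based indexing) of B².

-15

Characteristic polynomial: μ^3 + 4μ^2 - μ - 4 = (μ - 1)(μ + 1)(μ + 4), so the eigenvalues are -4, -1, 1.
μ=-1: eigenvector (1, 1, 2).
μ=1: eigenvector (1, 0, 1).
μ=-4: eigenvector (0, 0, 1).
P = [[1, 1, 0], [1, 0, 0], [2, 1, 1]], D = diag(-1, 1, -4), P⁻¹ = [[0, 1, 0], [1, -1, 0], [-1, -1, 1]].
B² = P·diag(1, 1, 16)·P⁻¹ = [[1, 0, 0], [0, 1, 0], [-15, -15, 16]].
The requested entry is -15.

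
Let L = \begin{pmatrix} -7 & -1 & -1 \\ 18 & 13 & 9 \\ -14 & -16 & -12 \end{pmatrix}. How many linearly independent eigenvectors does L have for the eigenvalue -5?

L + 5I = [[-2, -1, -1], [18, 18, 9], [-14, -16, -7]].
This matrix has rank 2, so its null space has dimension 3 − 2 = 1.

1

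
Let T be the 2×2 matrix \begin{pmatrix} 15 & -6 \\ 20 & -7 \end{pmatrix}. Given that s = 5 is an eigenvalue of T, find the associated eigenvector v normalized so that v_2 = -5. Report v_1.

-3

T − 5I = [[10, -6], [20, -12]].
Solving (T − 5I)v = 0 gives the eigenspace spanned by (-3, -5).
With v_2 = -5, v = (-3, -5), so v_1 = -3.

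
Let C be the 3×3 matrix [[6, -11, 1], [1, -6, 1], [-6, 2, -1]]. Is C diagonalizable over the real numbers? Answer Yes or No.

Characteristic polynomial: p(r) = r^3 + r^2 - 21r - 45 = (r - 5)(r + 3)^2.
r = -3 has algebraic multiplicity 2; rank(C + 3I) = 2, so geometric multiplicity = 1.
Geometric multiplicity < algebraic multiplicity, so C is not diagonalizable.

No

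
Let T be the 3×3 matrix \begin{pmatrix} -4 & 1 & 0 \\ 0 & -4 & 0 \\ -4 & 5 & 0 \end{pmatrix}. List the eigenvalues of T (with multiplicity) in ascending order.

Characteristic polynomial: p(r) = r^3 + 8r^2 + 16r = r(r + 4)^2.
Roots (with multiplicity): -4, -4, 0.

-4, -4, 0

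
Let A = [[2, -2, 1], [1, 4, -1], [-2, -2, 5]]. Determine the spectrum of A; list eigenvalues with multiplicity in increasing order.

Characteristic polynomial: p(t) = t^3 - 11t^2 + 40t - 48 = (t - 4)^2(t - 3).
Roots (with multiplicity): 3, 4, 4.

3, 4, 4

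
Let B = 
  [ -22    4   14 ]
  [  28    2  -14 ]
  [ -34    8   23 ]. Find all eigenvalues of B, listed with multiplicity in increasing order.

-5, 2, 6

Characteristic polynomial: p(r) = r^3 - 3r^2 - 28r + 60 = (r - 6)(r - 2)(r + 5).
Roots (with multiplicity): -5, 2, 6.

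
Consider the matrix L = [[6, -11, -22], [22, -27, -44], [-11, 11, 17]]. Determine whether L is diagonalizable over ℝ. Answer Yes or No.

Yes

Characteristic polynomial: p(s) = s^3 + 4s^2 - 35s - 150 = (s - 6)(s + 5)^2.
s = -5 has algebraic multiplicity 2; rank(L + 5I) = 1, so geometric multiplicity = 2.
Every eigenvalue has geometric = algebraic multiplicity, so L is diagonalizable.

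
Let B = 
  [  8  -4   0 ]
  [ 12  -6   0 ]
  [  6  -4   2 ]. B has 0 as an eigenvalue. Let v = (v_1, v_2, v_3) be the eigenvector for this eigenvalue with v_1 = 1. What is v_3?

1

B = [[8, -4, 0], [12, -6, 0], [6, -4, 2]].
Solving (B)v = 0 gives the eigenspace spanned by (1, 2, 1).
With v_1 = 1, v = (1, 2, 1), so v_3 = 1.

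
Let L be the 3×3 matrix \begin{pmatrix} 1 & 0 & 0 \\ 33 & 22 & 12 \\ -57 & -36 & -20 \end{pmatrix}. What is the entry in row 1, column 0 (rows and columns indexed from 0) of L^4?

1455

Characteristic polynomial: μ^3 - 3μ^2 - 6μ + 8 = (μ - 4)(μ - 1)(μ + 2), so the eigenvalues are -2, 1, 4.
μ=1: eigenvector (1, -1, -1).
μ=-2: eigenvector (0, 1, -2).
μ=4: eigenvector (0, 2, -3).
P = [[1, 0, 0], [-1, 1, 2], [-1, -2, -3]], D = diag(1, -2, 4), P⁻¹ = [[1, 0, 0], [-5, -3, -2], [3, 2, 1]].
L⁴ = P·diag(1, 16, 256)·P⁻¹ = [[1, 0, 0], [1455, 976, 480], [-2145, -1440, -704]].
The requested entry is 1455.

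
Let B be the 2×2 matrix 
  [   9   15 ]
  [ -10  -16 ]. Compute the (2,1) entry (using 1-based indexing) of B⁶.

Characteristic polynomial: μ^2 + 7μ + 6 = (μ + 1)(μ + 6), so the eigenvalues are -6, -1.
μ=-6: eigenvector (1, -1).
μ=-1: eigenvector (3, -2).
P = [[1, 3], [-1, -2]], D = diag(-6, -1), P⁻¹ = [[-2, -3], [1, 1]].
B⁶ = P·diag(46656, 1)·P⁻¹ = [[-93309, -139965], [93310, 139966]].
The requested entry is 93310.

93310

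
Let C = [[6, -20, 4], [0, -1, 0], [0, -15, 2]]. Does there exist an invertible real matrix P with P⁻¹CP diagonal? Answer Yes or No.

Yes

Characteristic polynomial: p(r) = r^3 - 7r^2 + 4r + 12 = (r - 6)(r - 2)(r + 1).
All 3 eigenvalues are distinct, so C is diagonalizable.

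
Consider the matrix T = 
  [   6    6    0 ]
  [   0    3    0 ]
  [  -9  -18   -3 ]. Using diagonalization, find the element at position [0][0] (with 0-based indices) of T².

36

Characteristic polynomial: λ^3 - 6λ^2 - 9λ + 54 = (λ - 6)(λ - 3)(λ + 3), so the eigenvalues are -3, 3, 6.
λ=6: eigenvector (1, 0, -1).
λ=3: eigenvector (-2, 1, 0).
λ=-3: eigenvector (0, 0, 1).
P = [[1, -2, 0], [0, 1, 0], [-1, 0, 1]], D = diag(6, 3, -3), P⁻¹ = [[1, 2, 0], [0, 1, 0], [1, 2, 1]].
T² = P·diag(36, 9, 9)·P⁻¹ = [[36, 54, 0], [0, 9, 0], [-27, -54, 9]].
The requested entry is 36.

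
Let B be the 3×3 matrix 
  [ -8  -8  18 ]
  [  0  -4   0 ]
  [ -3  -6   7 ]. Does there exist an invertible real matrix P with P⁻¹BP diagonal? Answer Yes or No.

Characteristic polynomial: p(λ) = λ^3 + 5λ^2 + 2λ - 8 = (λ - 1)(λ + 2)(λ + 4).
All 3 eigenvalues are distinct, so B is diagonalizable.

Yes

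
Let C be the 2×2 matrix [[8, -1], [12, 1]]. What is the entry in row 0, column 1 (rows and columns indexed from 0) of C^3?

Characteristic polynomial: r^2 - 9r + 20 = (r - 5)(r - 4), so the eigenvalues are 4, 5.
r=4: eigenvector (1, 4).
r=5: eigenvector (1, 3).
P = [[1, 1], [4, 3]], D = diag(4, 5), P⁻¹ = [[-3, 1], [4, -1]].
C³ = P·diag(64, 125)·P⁻¹ = [[308, -61], [732, -119]].
The requested entry is -61.

-61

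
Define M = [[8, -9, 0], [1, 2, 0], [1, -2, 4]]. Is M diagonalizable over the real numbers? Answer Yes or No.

Characteristic polynomial: p(r) = r^3 - 14r^2 + 65r - 100 = (r - 5)^2(r - 4).
r = 5 has algebraic multiplicity 2; rank(M − 5I) = 2, so geometric multiplicity = 1.
Geometric multiplicity < algebraic multiplicity, so M is not diagonalizable.

No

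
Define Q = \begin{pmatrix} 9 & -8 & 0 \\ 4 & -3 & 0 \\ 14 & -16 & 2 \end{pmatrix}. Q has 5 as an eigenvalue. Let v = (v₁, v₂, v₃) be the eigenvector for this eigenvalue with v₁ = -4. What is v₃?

-8

Q − 5I = [[4, -8, 0], [4, -8, 0], [14, -16, -3]].
Solving (Q − 5I)v = 0 gives the eigenspace spanned by (-4, -2, -8).
With v₁ = -4, v = (-4, -2, -8), so v₃ = -8.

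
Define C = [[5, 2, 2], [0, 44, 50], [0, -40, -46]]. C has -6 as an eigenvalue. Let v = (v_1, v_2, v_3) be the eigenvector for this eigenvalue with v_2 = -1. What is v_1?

0

C + 6I = [[11, 2, 2], [0, 50, 50], [0, -40, -40]].
Solving (C + 6I)v = 0 gives the eigenspace spanned by (0, -1, 1).
With v_2 = -1, v = (0, -1, 1), so v_1 = 0.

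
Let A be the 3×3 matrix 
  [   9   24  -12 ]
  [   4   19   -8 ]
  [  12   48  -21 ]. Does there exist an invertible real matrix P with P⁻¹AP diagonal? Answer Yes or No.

Yes

Characteristic polynomial: p(r) = r^3 - 7r^2 + 15r - 9 = (r - 3)^2(r - 1).
r = 3 has algebraic multiplicity 2; rank(A − 3I) = 1, so geometric multiplicity = 2.
Every eigenvalue has geometric = algebraic multiplicity, so A is diagonalizable.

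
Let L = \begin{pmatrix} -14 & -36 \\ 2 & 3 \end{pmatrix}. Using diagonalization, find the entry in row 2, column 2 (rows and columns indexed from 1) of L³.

603

Characteristic polynomial: t^2 + 11t + 30 = (t + 5)(t + 6), so the eigenvalues are -6, -5.
t=-5: eigenvector (4, -1).
t=-6: eigenvector (9, -2).
P = [[4, 9], [-1, -2]], D = diag(-5, -6), P⁻¹ = [[-2, -9], [1, 4]].
L³ = P·diag(-125, -216)·P⁻¹ = [[-944, -3276], [182, 603]].
The requested entry is 603.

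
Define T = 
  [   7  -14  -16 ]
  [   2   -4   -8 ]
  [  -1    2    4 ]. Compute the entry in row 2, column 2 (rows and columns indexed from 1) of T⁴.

Characteristic polynomial: μ^3 - 7μ^2 + 12μ = μ(μ - 4)(μ - 3), so the eigenvalues are 0, 3, 4.
μ=4: eigenvector (4, 2, -1).
μ=0: eigenvector (2, 1, 0).
μ=3: eigenvector (-3, -2, 1).
P = [[4, 2, -3], [2, 1, -2], [-1, 0, 1]], D = diag(4, 0, 3), P⁻¹ = [[1, -2, -1], [0, 1, 2], [1, -2, 0]].
T⁴ = P·diag(256, 0, 81)·P⁻¹ = [[781, -1562, -1024], [350, -700, -512], [-175, 350, 256]].
The requested entry is -700.

-700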